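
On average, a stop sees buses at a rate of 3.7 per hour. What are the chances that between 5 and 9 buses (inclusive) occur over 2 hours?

0.6482

Over the interval, μ = 3.7 × 2 = 7.4 (2 hours).
P(5 ≤ N ≤ 9) = Σ_{j=5}^{9} e^(−7.4) · 7.4^j/j! ≈ 0.6482.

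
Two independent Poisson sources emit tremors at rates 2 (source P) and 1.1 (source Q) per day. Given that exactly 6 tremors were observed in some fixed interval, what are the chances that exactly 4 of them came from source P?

Given the total, each event is independently from source P with probability p = λ_P/(λ_P+λ_Q) = 2/3.1 ≈ 0.6452.
So K ~ Binomial(6, 2/3.1): P(K = 4) = C(6,4) · (2/3.1)^4 · (1.1/3.1)^2 ≈ 0.3272.

0.3272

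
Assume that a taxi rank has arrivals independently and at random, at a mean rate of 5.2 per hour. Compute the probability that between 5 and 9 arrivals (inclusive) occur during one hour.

0.5542

With mean μ = 5.2 per hour,
P(5 ≤ N ≤ 9) = Σ_{j=5}^{9} e^(−5.2) · 5.2^j/j! ≈ 0.5542.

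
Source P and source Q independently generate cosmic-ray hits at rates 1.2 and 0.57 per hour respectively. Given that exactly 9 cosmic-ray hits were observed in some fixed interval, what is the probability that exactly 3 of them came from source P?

0.0292

Given the total, each event is independently from source P with probability p = λ_P/(λ_P+λ_Q) = 1.2/1.77 ≈ 0.6780.
So K ~ Binomial(9, 1.2/1.77): P(K = 3) = C(9,3) · (1.2/1.77)^3 · (0.57/1.77)^6 ≈ 0.0292.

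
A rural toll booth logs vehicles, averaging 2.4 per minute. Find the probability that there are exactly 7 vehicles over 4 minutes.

Over the interval, μ = 2.4 × 4 = 9.6 (4 minutes).
P(N = 7) = e^(−μ) μ^7/7! = e^(−9.6) · 9.6^7/5040 ≈ 0.1010.

0.1010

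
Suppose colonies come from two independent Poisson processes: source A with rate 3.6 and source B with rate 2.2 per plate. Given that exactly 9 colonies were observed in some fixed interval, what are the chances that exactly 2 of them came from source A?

Given the total, each event is independently from source A with probability p = λ_A/(λ_A+λ_B) = 3.6/5.8 ≈ 0.6207.
So K ~ Binomial(9, 3.6/5.8): P(K = 2) = C(9,2) · (3.6/5.8)^2 · (2.2/5.8)^7 ≈ 0.0157.

0.0157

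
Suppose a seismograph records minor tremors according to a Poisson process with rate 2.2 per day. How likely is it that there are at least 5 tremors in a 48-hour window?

Over the interval, μ = 2.2 × 2 = 4.4 (a 48-hour window = 2 days).
P(N ≥ 5) = 1 − P(N ≤ 4) = 1 − Σ_{j=0}^{4} e^(−μ) μ^j/j! ≈ 0.4488.

0.4488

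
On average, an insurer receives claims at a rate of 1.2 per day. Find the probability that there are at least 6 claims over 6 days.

0.7241

Over the interval, μ = 1.2 × 6 = 7.2 (6 days).
P(N ≥ 6) = 1 − P(N ≤ 5) = 1 − Σ_{j=0}^{5} e^(−μ) μ^j/j! ≈ 0.7241.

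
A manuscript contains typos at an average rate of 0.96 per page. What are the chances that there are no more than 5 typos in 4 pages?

Over the interval, μ = 0.96 × 4 = 3.84 (4 pages).
P(N ≤ 5) = Σ_{j=0}^{5} e^(−μ) μ^j/j! ≈ 0.8096.

0.8096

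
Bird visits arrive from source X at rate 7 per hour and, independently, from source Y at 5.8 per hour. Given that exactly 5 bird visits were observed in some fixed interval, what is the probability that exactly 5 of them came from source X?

0.0489

Given the total, each event is independently from source X with probability p = λ_X/(λ_X+λ_Y) = 7/12.8 ≈ 0.5469.
So K ~ Binomial(5, 7/12.8): P(K = 5) = C(5,5) · (7/12.8)^5 · (5.8/12.8)^0 ≈ 0.0489.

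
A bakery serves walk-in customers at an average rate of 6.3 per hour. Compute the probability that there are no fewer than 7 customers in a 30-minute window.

Over the interval, μ = 6.3 × 0.5 = 3.15 (a 30-minute window = 0.5 hours).
P(N ≥ 7) = 1 − P(N ≤ 6) = 1 − Σ_{j=0}^{6} e^(−μ) μ^j/j! ≈ 0.0416.

0.0416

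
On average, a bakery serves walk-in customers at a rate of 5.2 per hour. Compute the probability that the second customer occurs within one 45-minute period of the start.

0.9008

Over the interval, μ = 5.2 × 0.75 = 3.9 (a 45-minute period = 0.75 hours).
The second arrival falls in the interval iff at least 2 events occur there: P(S_2 ≤ t) = P(N ≥ 2) = 1 − P(N ≤ 1) ≈ 0.9008.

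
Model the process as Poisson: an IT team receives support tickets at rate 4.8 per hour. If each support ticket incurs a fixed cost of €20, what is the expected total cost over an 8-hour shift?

€768

E[N] = 4.8 × 8 = 38.4 (an 8-hour shift = 8 hours); E[cost] = 38.4 × €20 = €768.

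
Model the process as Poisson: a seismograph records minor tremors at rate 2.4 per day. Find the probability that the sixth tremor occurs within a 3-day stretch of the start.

Over the interval, μ = 2.4 × 3 = 7.2 (a 3-day stretch = 3 days).
The sixth arrival falls in the interval iff at least 6 events occur there: P(S_6 ≤ t) = P(N ≥ 6) = 1 − P(N ≤ 5) ≈ 0.7241.

0.7241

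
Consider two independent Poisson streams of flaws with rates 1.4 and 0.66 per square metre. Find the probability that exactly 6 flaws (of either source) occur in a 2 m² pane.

Independent Poisson processes superpose: combined rate λ = 1.4 + 0.66 = 2.06 per square metre.
Over the interval, μ = 2.06 × 2 = 4.12 (a 2 m² pane = 2 square metres).
P(N = 6) = e^(−4.12) · 4.12^6/6! ≈ 0.1103.

0.1103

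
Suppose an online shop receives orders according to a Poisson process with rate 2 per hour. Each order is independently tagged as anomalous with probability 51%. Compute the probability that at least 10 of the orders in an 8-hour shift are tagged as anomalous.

0.3034

Thinning: the orders that are tagged as anomalous themselves form a Poisson process with rate 0.51 × 2 = 1.02 per hour.
Over the interval, μ = 1.02 × 8 = 8.16 (an 8-hour shift = 8 hours).
P(N ≥ 10) = 1 − P(N ≤ 9) ≈ 0.3034.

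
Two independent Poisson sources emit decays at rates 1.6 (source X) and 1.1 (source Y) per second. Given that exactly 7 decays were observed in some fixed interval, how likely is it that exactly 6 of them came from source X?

Given the total, each event is independently from source X with probability p = λ_X/(λ_X+λ_Y) = 1.6/2.7 ≈ 0.5926.
So K ~ Binomial(7, 1.6/2.7): P(K = 6) = C(7,6) · (1.6/2.7)^6 · (1.1/2.7)^1 ≈ 0.1235.

0.1235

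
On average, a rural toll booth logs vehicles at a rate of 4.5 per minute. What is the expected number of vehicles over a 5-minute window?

22.5

E[N] = λt = 4.5 × 5 = 22.5 (a 5-minute window = 5 minutes).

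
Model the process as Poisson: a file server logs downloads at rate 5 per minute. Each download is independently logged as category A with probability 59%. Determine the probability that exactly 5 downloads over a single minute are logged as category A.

0.0974

Thinning: the downloads that are logged as category A themselves form a Poisson process with rate 0.59 × 5 = 2.95 per minute.
So μ = 2.95.
P(N = 5) = e^(−2.95) · 2.95^5/5! ≈ 0.0974.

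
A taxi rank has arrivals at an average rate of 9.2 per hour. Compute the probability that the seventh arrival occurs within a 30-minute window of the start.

0.1820

Over the interval, μ = 9.2 × 0.5 = 4.6 (a 30-minute window = 0.5 hours).
The seventh arrival falls in the interval iff at least 7 events occur there: P(S_7 ≤ t) = P(N ≥ 7) = 1 − P(N ≤ 6) ≈ 0.1820.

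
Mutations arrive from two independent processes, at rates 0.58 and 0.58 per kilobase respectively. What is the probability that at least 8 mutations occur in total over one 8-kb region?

0.7079

Independent Poisson processes superpose: combined rate λ = 0.58 + 0.58 = 1.16 per kilobase.
Over the interval, μ = 1.16 × 8 = 9.28 (an 8-kb region = 8 kilobases).
P(N ≥ 8) = 1 − P(N ≤ 7) ≈ 0.7079.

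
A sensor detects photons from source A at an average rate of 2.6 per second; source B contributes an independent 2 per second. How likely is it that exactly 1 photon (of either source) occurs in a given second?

0.0462

Independent Poisson processes superpose: combined rate λ = 2.6 + 2 = 4.6 per second.
So μ = 4.6.
P(N = 1) = e^(−4.6) · 4.6^1/1! ≈ 0.0462.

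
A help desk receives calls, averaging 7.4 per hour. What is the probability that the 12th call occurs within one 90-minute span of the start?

0.4327

Over the interval, μ = 7.4 × 1.5 = 11.1 (a 90-minute span = 1.5 hours).
The 12th arrival falls in the interval iff at least 12 events occur there: P(S_12 ≤ t) = P(N ≥ 12) = 1 − P(N ≤ 11) ≈ 0.4327.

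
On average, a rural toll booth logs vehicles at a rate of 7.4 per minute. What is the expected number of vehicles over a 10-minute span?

E[N] = λt = 7.4 × 10 = 74 (a 10-minute span = 10 minutes).

74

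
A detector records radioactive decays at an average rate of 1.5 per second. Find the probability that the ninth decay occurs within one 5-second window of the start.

Over the interval, μ = 1.5 × 5 = 7.5 (a 5-second window = 5 seconds).
The ninth arrival falls in the interval iff at least 9 events occur there: P(S_9 ≤ t) = P(N ≥ 9) = 1 − P(N ≤ 8) ≈ 0.3380.

0.3380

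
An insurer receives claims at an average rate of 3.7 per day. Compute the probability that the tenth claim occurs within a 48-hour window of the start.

Over the interval, μ = 3.7 × 2 = 7.4 (a 48-hour window = 2 days).
The tenth arrival falls in the interval iff at least 10 events occur there: P(S_10 ≤ t) = P(N ≥ 10) = 1 − P(N ≤ 9) ≈ 0.2123.

0.2123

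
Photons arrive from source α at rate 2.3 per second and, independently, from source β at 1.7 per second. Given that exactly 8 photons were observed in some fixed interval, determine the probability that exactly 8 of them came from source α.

0.0119

Given the total, each event is independently from source α with probability p = λ_α/(λ_α+λ_β) = 2.3/4 = 0.5750.
So K ~ Binomial(8, 2.3/4): P(K = 8) = C(8,8) · (2.3/4)^8 · (1.7/4)^0 ≈ 0.0119.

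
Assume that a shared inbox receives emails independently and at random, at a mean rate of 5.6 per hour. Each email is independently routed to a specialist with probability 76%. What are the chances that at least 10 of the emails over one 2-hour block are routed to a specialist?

Thinning: the emails that are routed to a specialist themselves form a Poisson process with rate 0.76 × 5.6 = 4.256 per hour.
Over the interval, μ = 4.256 × 2 = 8.512 (a 2-hour block = 2 hours).
P(N ≥ 10) = 1 − P(N ≤ 9) ≈ 0.3486.

0.3486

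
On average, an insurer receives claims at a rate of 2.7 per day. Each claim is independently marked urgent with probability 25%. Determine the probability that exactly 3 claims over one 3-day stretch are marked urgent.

0.1827

Thinning: the claims that are marked urgent themselves form a Poisson process with rate 0.25 × 2.7 = 0.675 per day.
Over the interval, μ = 0.675 × 3 = 2.025 (a 3-day stretch = 3 days).
P(N = 3) = e^(−2.025) · 2.025^3/3! ≈ 0.1827.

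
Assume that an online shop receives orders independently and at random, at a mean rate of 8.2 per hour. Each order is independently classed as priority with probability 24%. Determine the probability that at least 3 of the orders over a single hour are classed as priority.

Thinning: the orders that are classed as priority themselves form a Poisson process with rate 0.24 × 8.2 = 1.968 per hour.
So μ = 1.968.
P(N ≥ 3) = 1 − P(N ≤ 2) ≈ 0.3147.

0.3147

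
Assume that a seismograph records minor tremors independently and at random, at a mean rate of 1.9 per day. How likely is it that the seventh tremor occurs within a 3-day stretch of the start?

Over the interval, μ = 1.9 × 3 = 5.7 (a 3-day stretch = 3 days).
The seventh arrival falls in the interval iff at least 7 events occur there: P(S_7 ≤ t) = P(N ≥ 7) = 1 − P(N ≤ 6) ≈ 0.3456.

0.3456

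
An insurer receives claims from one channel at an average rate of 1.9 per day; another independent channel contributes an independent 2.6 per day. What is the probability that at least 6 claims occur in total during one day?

0.2971

Independent Poisson processes superpose: combined rate λ = 1.9 + 2.6 = 4.5 per day.
So μ = 4.5.
P(N ≥ 6) = 1 − P(N ≤ 5) ≈ 0.2971.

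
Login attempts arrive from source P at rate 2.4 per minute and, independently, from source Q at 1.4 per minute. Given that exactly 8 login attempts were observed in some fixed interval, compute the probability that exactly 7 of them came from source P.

Given the total, each event is independently from source P with probability p = λ_P/(λ_P+λ_Q) = 2.4/3.8 ≈ 0.6316.
So K ~ Binomial(8, 2.4/3.8): P(K = 7) = C(8,7) · (2.4/3.8)^7 · (1.4/3.8)^1 ≈ 0.1181.

0.1181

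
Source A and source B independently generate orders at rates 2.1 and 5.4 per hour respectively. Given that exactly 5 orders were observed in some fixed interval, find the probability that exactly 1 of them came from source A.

0.3762

Given the total, each event is independently from source A with probability p = λ_A/(λ_A+λ_B) = 2.1/7.5 = 0.2800.
So K ~ Binomial(5, 2.1/7.5): P(K = 1) = C(5,1) · (2.1/7.5)^1 · (5.4/7.5)^4 ≈ 0.3762.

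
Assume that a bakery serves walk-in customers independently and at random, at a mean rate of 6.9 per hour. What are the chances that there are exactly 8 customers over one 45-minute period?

0.0722

Over the interval, μ = 6.9 × 0.75 = 5.175 (a 45-minute period = 0.75 hours).
P(N = 8) = e^(−μ) μ^8/8! = e^(−5.175) · 5.175^8/40320 ≈ 0.0722.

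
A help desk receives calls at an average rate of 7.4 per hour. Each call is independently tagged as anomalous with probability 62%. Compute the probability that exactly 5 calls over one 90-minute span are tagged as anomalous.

0.1320

Thinning: the calls that are tagged as anomalous themselves form a Poisson process with rate 0.62 × 7.4 = 4.588 per hour.
Over the interval, μ = 4.588 × 1.5 = 6.882 (a 90-minute span = 1.5 hours).
P(N = 5) = e^(−6.882) · 6.882^5/5! ≈ 0.1320.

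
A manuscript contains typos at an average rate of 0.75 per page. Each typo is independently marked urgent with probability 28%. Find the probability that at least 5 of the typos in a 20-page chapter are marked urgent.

Thinning: the typos that are marked urgent themselves form a Poisson process with rate 0.28 × 0.75 = 0.21 per page.
Over the interval, μ = 0.21 × 20 = 4.2 (a 20-page chapter = 20 pages).
P(N ≥ 5) = 1 − P(N ≤ 4) ≈ 0.4102.

0.4102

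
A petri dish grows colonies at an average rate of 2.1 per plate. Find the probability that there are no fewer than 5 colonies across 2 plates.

0.4102

Over the interval, μ = 2.1 × 2 = 4.2 (2 plates).
P(N ≥ 5) = 1 − P(N ≤ 4) = 1 − Σ_{j=0}^{4} e^(−μ) μ^j/j! ≈ 0.4102.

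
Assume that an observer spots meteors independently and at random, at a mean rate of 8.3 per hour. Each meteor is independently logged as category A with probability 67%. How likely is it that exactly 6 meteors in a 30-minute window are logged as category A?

0.0398

Thinning: the meteors that are logged as category A themselves form a Poisson process with rate 0.67 × 8.3 = 5.561 per hour.
Over the interval, μ = 5.561 × 0.5 = 2.7805 (a 30-minute window = 0.5 hours).
P(N = 6) = e^(−2.7805) · 2.7805^6/6! ≈ 0.0398.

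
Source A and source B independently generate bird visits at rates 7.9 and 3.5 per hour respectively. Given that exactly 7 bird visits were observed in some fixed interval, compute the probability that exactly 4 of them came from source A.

Given the total, each event is independently from source A with probability p = λ_A/(λ_A+λ_B) = 7.9/11.4 ≈ 0.6930.
So K ~ Binomial(7, 7.9/11.4): P(K = 4) = C(7,4) · (7.9/11.4)^4 · (3.5/11.4)^3 ≈ 0.2336.

0.2336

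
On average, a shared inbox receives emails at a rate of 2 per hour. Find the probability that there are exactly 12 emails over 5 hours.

0.0948

Over the interval, μ = 2 × 5 = 10 (5 hours).
P(N = 12) = e^(−μ) μ^12/12! = e^(−10) · 10^12/479001600 ≈ 0.0948.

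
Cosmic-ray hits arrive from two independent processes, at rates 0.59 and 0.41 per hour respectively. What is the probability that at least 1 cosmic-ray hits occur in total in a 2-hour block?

0.8647

Independent Poisson processes superpose: combined rate λ = 0.59 + 0.41 = 1 per hour.
Over the interval, μ = 1 × 2 = 2 (a 2-hour block = 2 hours).
P(N ≥ 1) = 1 − P(N ≤ 0) ≈ 0.8647.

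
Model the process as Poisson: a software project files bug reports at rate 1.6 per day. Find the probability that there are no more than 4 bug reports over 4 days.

Over the interval, μ = 1.6 × 4 = 6.4 (4 days).
P(N ≤ 4) = Σ_{j=0}^{4} e^(−μ) μ^j/j! ≈ 0.2351.

0.2351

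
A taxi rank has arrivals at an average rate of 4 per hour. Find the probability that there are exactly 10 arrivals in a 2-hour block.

Over the interval, μ = 4 × 2 = 8 (a 2-hour block = 2 hours).
P(N = 10) = e^(−μ) μ^10/10! = e^(−8) · 8^10/3628800 ≈ 0.0993.

0.0993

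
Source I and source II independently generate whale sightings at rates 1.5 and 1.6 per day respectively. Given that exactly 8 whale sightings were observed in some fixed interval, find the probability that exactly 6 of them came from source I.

Given the total, each event is independently from source I with probability p = λ_I/(λ_I+λ_II) = 1.5/3.1 ≈ 0.4839.
So K ~ Binomial(8, 1.5/3.1): P(K = 6) = C(8,6) · (1.5/3.1)^6 · (1.6/3.1)^2 ≈ 0.0957.

0.0957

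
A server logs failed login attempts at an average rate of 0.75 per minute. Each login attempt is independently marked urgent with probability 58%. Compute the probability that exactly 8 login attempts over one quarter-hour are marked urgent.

Thinning: the login attempts that are marked urgent themselves form a Poisson process with rate 0.58 × 0.75 = 0.435 per minute.
Over the interval, μ = 0.435 × 15 = 6.525 (a quarter-hour = 15 minutes).
P(N = 8) = e^(−6.525) · 6.525^8/8! ≈ 0.1195.

0.1195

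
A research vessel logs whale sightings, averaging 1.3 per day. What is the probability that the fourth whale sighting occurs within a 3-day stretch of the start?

Over the interval, μ = 1.3 × 3 = 3.9 (a 3-day stretch = 3 days).
The fourth arrival falls in the interval iff at least 4 events occur there: P(S_4 ≤ t) = P(N ≥ 4) = 1 − P(N ≤ 3) ≈ 0.5468.

0.5468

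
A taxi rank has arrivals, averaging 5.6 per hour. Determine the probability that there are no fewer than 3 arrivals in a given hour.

0.9176

With mean μ = 5.6 per hour,
P(N ≥ 3) = 1 − P(N ≤ 2) = 1 − Σ_{j=0}^{2} e^(−μ) μ^j/j! ≈ 0.9176.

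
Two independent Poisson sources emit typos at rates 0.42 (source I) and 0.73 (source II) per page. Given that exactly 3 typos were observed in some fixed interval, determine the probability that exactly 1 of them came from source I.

Given the total, each event is independently from source I with probability p = λ_I/(λ_I+λ_II) = 0.42/1.15 ≈ 0.3652.
So K ~ Binomial(3, 0.42/1.15): P(K = 1) = C(3,1) · (0.42/1.15)^1 · (0.73/1.15)^2 ≈ 0.4415.

0.4415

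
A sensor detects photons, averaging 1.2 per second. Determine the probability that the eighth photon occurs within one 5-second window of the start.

0.2560

Over the interval, μ = 1.2 × 5 = 6 (a 5-second window = 5 seconds).
The eighth arrival falls in the interval iff at least 8 events occur there: P(S_8 ≤ t) = P(N ≥ 8) = 1 − P(N ≤ 7) ≈ 0.2560.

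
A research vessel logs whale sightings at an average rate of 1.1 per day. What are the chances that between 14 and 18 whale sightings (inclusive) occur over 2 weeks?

0.4641

Over the interval, μ = 1.1 × 14 = 15.4 (2 weeks = 14 days).
P(14 ≤ N ≤ 18) = Σ_{j=14}^{18} e^(−15.4) · 15.4^j/j! ≈ 0.4641.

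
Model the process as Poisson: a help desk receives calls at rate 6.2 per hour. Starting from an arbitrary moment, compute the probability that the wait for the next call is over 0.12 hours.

0.4752

The wait for the next event is exponential with rate λ = 6.2 per hour.
P(T > 0.12) = e^(−λt) = e^(−6.2 × 0.12) = e^(−0.744) ≈ 0.4752.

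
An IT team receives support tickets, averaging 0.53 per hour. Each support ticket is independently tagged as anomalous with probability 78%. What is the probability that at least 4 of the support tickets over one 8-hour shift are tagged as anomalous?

Thinning: the support tickets that are tagged as anomalous themselves form a Poisson process with rate 0.78 × 0.53 = 0.4134 per hour.
Over the interval, μ = 0.4134 × 8 = 3.3072 (an 8-hour shift = 8 hours).
P(N ≥ 4) = 1 − P(N ≤ 3) ≈ 0.4213.

0.4213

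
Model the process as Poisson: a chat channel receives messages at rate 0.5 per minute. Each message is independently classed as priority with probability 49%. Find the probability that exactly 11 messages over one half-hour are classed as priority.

0.0544

Thinning: the messages that are classed as priority themselves form a Poisson process with rate 0.49 × 0.5 = 0.245 per minute.
Over the interval, μ = 0.245 × 30 = 7.35 (a half-hour = 30 minutes).
P(N = 11) = e^(−7.35) · 7.35^11/11! ≈ 0.0544.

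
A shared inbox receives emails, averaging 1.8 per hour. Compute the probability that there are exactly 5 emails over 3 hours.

Over the interval, μ = 1.8 × 3 = 5.4 (3 hours).
P(N = 5) = e^(−μ) μ^5/5! = e^(−5.4) · 5.4^5/120 ≈ 0.1728.

0.1728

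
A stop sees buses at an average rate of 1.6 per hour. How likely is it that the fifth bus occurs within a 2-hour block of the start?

Over the interval, μ = 1.6 × 2 = 3.2 (a 2-hour block = 2 hours).
The fifth arrival falls in the interval iff at least 5 events occur there: P(S_5 ≤ t) = P(N ≥ 5) = 1 − P(N ≤ 4) ≈ 0.2194.

0.2194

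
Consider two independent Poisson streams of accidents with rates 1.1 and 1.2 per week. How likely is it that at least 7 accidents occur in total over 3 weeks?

Independent Poisson processes superpose: combined rate λ = 1.1 + 1.2 = 2.3 per week.
Over the interval, μ = 2.3 × 3 = 6.9 (3 weeks).
P(N ≥ 7) = 1 − P(N ≤ 6) ≈ 0.5353.

0.5353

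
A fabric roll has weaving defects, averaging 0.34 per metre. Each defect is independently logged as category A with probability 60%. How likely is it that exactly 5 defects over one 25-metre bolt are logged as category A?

0.1753

Thinning: the defects that are logged as category A themselves form a Poisson process with rate 0.6 × 0.34 = 0.204 per metre.
Over the interval, μ = 0.204 × 25 = 5.1 (a 25-metre bolt = 25 metres).
P(N = 5) = e^(−5.1) · 5.1^5/5! ≈ 0.1753.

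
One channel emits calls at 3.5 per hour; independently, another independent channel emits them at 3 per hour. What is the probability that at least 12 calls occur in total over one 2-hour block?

0.6468

Independent Poisson processes superpose: combined rate λ = 3.5 + 3 = 6.5 per hour.
Over the interval, μ = 6.5 × 2 = 13 (a 2-hour block = 2 hours).
P(N ≥ 12) = 1 − P(N ≤ 11) ≈ 0.6468.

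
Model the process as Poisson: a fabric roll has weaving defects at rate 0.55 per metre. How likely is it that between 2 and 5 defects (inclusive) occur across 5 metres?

Over the interval, μ = 0.55 × 5 = 2.75 (5 metres).
P(2 ≤ N ≤ 5) = Σ_{j=2}^{5} e^(−2.75) · 2.75^j/j! ≈ 0.6994.

0.6994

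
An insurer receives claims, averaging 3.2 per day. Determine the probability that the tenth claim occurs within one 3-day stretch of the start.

0.4911

Over the interval, μ = 3.2 × 3 = 9.6 (a 3-day stretch = 3 days).
The tenth arrival falls in the interval iff at least 10 events occur there: P(S_10 ≤ t) = P(N ≥ 10) = 1 − P(N ≤ 9) ≈ 0.4911.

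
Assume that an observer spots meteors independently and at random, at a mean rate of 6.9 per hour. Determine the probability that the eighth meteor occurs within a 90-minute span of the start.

0.8097

Over the interval, μ = 6.9 × 1.5 = 10.35 (a 90-minute span = 1.5 hours).
The eighth arrival falls in the interval iff at least 8 events occur there: P(S_8 ≤ t) = P(N ≥ 8) = 1 − P(N ≤ 7) ≈ 0.8097.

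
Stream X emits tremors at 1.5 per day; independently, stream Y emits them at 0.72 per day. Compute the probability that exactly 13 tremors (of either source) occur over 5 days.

0.0942

Independent Poisson processes superpose: combined rate λ = 1.5 + 0.72 = 2.22 per day.
Over the interval, μ = 2.22 × 5 = 11.1 (5 days).
P(N = 13) = e^(−11.1) · 11.1^13/13! ≈ 0.0942.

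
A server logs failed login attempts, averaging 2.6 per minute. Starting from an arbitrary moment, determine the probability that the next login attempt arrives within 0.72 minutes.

Inter-arrival times are exponential with rate λ = 2.6 per minute.
P(T ≤ 0.72) = 1 − e^(−λt) = 1 − e^(−2.6 × 0.72) = 1 − e^(−1.872) ≈ 0.8462.

0.8462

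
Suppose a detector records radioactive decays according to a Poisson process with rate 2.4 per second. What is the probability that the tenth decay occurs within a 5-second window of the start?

0.7576

Over the interval, μ = 2.4 × 5 = 12 (a 5-second window = 5 seconds).
The tenth arrival falls in the interval iff at least 10 events occur there: P(S_10 ≤ t) = P(N ≥ 10) = 1 − P(N ≤ 9) ≈ 0.7576.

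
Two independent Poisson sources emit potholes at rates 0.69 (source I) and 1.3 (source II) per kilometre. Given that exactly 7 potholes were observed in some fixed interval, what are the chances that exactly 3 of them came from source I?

Given the total, each event is independently from source I with probability p = λ_I/(λ_I+λ_II) = 0.69/1.99 ≈ 0.3467.
So K ~ Binomial(7, 0.69/1.99): P(K = 3) = C(7,3) · (0.69/1.99)^3 · (1.3/1.99)^4 ≈ 0.2657.

0.2657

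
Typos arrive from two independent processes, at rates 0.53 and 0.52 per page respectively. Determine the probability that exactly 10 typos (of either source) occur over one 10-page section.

0.1236

Independent Poisson processes superpose: combined rate λ = 0.53 + 0.52 = 1.05 per page.
Over the interval, μ = 1.05 × 10 = 10.5 (a 10-page section = 10 pages).
P(N = 10) = e^(−10.5) · 10.5^10/10! ≈ 0.1236.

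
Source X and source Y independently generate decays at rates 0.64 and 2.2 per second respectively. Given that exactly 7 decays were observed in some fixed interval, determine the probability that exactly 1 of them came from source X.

Given the total, each event is independently from source X with probability p = λ_X/(λ_X+λ_Y) = 0.64/2.84 ≈ 0.2254.
So K ~ Binomial(7, 0.64/2.84): P(K = 1) = C(7,1) · (0.64/2.84)^1 · (2.2/2.84)^6 ≈ 0.3409.

0.3409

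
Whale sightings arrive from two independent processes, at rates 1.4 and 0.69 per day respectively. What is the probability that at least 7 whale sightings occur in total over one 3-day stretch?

Independent Poisson processes superpose: combined rate λ = 1.4 + 0.69 = 2.09 per day.
Over the interval, μ = 2.09 × 3 = 6.27 (a 3-day stretch = 3 days).
P(N ≥ 7) = 1 − P(N ≤ 6) ≈ 0.4370.

0.4370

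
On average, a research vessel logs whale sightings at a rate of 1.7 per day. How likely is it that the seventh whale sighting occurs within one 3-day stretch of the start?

Over the interval, μ = 1.7 × 3 = 5.1 (a 3-day stretch = 3 days).
The seventh arrival falls in the interval iff at least 7 events occur there: P(S_7 ≤ t) = P(N ≥ 7) = 1 − P(N ≤ 6) ≈ 0.2526.

0.2526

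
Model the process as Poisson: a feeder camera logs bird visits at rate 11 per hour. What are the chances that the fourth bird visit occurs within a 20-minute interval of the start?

0.4989

Over the interval, μ = 11 × 1/3 ≈ 3.66667 (a 20-minute interval = 1/3 hours).
The fourth arrival falls in the interval iff at least 4 events occur there: P(S_4 ≤ t) = P(N ≥ 4) = 1 − P(N ≤ 3) ≈ 0.4989.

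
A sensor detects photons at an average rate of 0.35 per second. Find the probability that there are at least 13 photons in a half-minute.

Over the interval, μ = 0.35 × 30 = 10.5 (a half-minute = 30 seconds).
P(N ≥ 13) = 1 − P(N ≤ 12) = 1 − Σ_{j=0}^{12} e^(−μ) μ^j/j! ≈ 0.2580.

0.2580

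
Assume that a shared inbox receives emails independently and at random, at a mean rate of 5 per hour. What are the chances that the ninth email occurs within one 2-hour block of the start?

Over the interval, μ = 5 × 2 = 10 (a 2-hour block = 2 hours).
The ninth arrival falls in the interval iff at least 9 events occur there: P(S_9 ≤ t) = P(N ≥ 9) = 1 − P(N ≤ 8) ≈ 0.6672.

0.6672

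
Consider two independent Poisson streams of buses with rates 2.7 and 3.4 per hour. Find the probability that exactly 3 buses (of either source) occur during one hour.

0.0848

Independent Poisson processes superpose: combined rate λ = 2.7 + 3.4 = 6.1 per hour.
So μ = 6.1.
P(N = 3) = e^(−6.1) · 6.1^3/3! ≈ 0.0848.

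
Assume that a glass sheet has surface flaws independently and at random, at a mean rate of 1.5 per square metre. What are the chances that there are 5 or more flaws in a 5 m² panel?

Over the interval, μ = 1.5 × 5 = 7.5 (a 5 m² panel = 5 square metres).
P(N ≥ 5) = 1 − P(N ≤ 4) = 1 − Σ_{j=0}^{4} e^(−μ) μ^j/j! ≈ 0.8679.

0.8679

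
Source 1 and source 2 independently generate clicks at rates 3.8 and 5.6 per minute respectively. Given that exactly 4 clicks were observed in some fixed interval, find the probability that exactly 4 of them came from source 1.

Given the total, each event is independently from source 1 with probability p = λ_1/(λ_1+λ_2) = 3.8/9.4 ≈ 0.4043.
So K ~ Binomial(4, 3.8/9.4): P(K = 4) = C(4,4) · (3.8/9.4)^4 · (5.6/9.4)^0 ≈ 0.0267.

0.0267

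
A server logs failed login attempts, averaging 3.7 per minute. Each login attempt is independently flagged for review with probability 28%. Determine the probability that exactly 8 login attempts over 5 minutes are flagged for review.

0.0724

Thinning: the login attempts that are flagged for review themselves form a Poisson process with rate 0.28 × 3.7 = 1.036 per minute.
Over the interval, μ = 1.036 × 5 = 5.18 (5 minutes).
P(N = 8) = e^(−5.18) · 5.18^8/8! ≈ 0.0724.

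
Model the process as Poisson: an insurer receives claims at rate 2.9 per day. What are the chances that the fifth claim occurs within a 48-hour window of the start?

Over the interval, μ = 2.9 × 2 = 5.8 (a 48-hour window = 2 days).
The fifth arrival falls in the interval iff at least 5 events occur there: P(S_5 ≤ t) = P(N ≥ 5) = 1 − P(N ≤ 4) ≈ 0.6873.

0.6873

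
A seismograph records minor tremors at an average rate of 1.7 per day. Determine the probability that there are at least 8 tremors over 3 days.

0.1440

Over the interval, μ = 1.7 × 3 = 5.1 (3 days).
P(N ≥ 8) = 1 − P(N ≤ 7) = 1 − Σ_{j=0}^{7} e^(−μ) μ^j/j! ≈ 0.1440.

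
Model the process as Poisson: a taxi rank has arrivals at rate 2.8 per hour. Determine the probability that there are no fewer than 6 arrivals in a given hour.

With mean μ = 2.8 per hour,
P(N ≥ 6) = 1 − P(N ≤ 5) = 1 − Σ_{j=0}^{5} e^(−μ) μ^j/j! ≈ 0.0651.

0.0651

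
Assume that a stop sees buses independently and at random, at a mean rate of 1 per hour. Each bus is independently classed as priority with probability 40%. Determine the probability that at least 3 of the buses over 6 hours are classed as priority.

0.4303

Thinning: the buses that are classed as priority themselves form a Poisson process with rate 0.4 × 1 = 0.4 per hour.
Over the interval, μ = 0.4 × 6 = 2.4 (6 hours).
P(N ≥ 3) = 1 − P(N ≤ 2) ≈ 0.4303.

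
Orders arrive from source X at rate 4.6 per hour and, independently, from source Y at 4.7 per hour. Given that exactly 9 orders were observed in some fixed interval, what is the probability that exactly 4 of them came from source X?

Given the total, each event is independently from source X with probability p = λ_X/(λ_X+λ_Y) = 4.6/9.3 ≈ 0.4946.
So K ~ Binomial(9, 4.6/9.3): P(K = 4) = C(9,4) · (4.6/9.3)^4 · (4.7/9.3)^5 ≈ 0.2486.

0.2486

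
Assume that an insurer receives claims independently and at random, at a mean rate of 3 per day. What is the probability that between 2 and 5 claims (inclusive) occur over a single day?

With mean μ = 3 per day,
P(2 ≤ N ≤ 5) = Σ_{j=2}^{5} e^(−3) · 3^j/j! ≈ 0.7169.

0.7169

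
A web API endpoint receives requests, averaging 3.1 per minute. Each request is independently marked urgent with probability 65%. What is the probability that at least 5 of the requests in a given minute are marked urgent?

Thinning: the requests that are marked urgent themselves form a Poisson process with rate 0.65 × 3.1 = 2.015 per minute.
So μ = 2.015.
P(N ≥ 5) = 1 − P(N ≤ 4) ≈ 0.0540.

0.0540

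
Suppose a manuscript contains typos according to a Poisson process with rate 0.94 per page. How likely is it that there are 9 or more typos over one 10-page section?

Over the interval, μ = 0.94 × 10 = 9.4 (a 10-page section = 10 pages).
P(N ≥ 9) = 1 − P(N ≤ 8) = 1 − Σ_{j=0}^{8} e^(−μ) μ^j/j! ≈ 0.5958.

0.5958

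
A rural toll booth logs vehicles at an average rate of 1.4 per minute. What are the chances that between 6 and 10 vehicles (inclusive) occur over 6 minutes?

0.6170

Over the interval, μ = 1.4 × 6 = 8.4 (6 minutes).
P(6 ≤ N ≤ 10) = Σ_{j=6}^{10} e^(−8.4) · 8.4^j/j! ≈ 0.6170.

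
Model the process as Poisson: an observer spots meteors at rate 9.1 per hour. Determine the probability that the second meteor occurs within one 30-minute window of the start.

0.9414

Over the interval, μ = 9.1 × 0.5 = 4.55 (a 30-minute window = 0.5 hours).
The second arrival falls in the interval iff at least 2 events occur there: P(S_2 ≤ t) = P(N ≥ 2) = 1 − P(N ≤ 1) ≈ 0.9414.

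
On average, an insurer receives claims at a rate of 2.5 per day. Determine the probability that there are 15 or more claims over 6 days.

Over the interval, μ = 2.5 × 6 = 15 (6 days).
P(N ≥ 15) = 1 − P(N ≤ 14) = 1 − Σ_{j=0}^{14} e^(−μ) μ^j/j! ≈ 0.5343.

0.5343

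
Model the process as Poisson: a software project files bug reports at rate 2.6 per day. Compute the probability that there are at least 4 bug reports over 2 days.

0.7619

Over the interval, μ = 2.6 × 2 = 5.2 (2 days).
P(N ≥ 4) = 1 − P(N ≤ 3) = 1 − Σ_{j=0}^{3} e^(−μ) μ^j/j! ≈ 0.7619.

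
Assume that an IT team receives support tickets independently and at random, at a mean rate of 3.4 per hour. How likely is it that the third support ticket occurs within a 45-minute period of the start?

0.4689

Over the interval, μ = 3.4 × 0.75 = 2.55 (a 45-minute period = 0.75 hours).
The third arrival falls in the interval iff at least 3 events occur there: P(S_3 ≤ t) = P(N ≥ 3) = 1 − P(N ≤ 2) ≈ 0.4689.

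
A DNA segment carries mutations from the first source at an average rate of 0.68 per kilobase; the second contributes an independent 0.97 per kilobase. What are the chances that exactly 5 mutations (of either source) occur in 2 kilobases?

Independent Poisson processes superpose: combined rate λ = 0.68 + 0.97 = 1.65 per kilobase.
Over the interval, μ = 1.65 × 2 = 3.3 (2 kilobases).
P(N = 5) = e^(−3.3) · 3.3^5/5! ≈ 0.1203.

0.1203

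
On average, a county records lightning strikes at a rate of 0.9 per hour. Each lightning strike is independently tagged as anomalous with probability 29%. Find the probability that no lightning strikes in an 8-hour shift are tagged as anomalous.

0.1239

Thinning: the lightning strikes that are tagged as anomalous themselves form a Poisson process with rate 0.29 × 0.9 = 0.261 per hour.
Over the interval, μ = 0.261 × 8 = 2.088 (an 8-hour shift = 8 hours).
P(N = 0) = e^(−2.088) · 2.088^0/0! ≈ 0.1239.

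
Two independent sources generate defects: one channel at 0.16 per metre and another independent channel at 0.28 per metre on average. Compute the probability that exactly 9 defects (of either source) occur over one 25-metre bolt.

Independent Poisson processes superpose: combined rate λ = 0.16 + 0.28 = 0.44 per metre.
Over the interval, μ = 0.44 × 25 = 11 (a 25-metre bolt = 25 metres).
P(N = 9) = e^(−11) · 11^9/9! ≈ 0.1085.

0.1085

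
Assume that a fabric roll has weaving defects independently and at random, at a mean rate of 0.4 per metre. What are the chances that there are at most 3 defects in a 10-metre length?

0.4335

Over the interval, μ = 0.4 × 10 = 4 (a 10-metre length = 10 metres).
P(N ≤ 3) = Σ_{j=0}^{3} e^(−μ) μ^j/j! ≈ 0.4335.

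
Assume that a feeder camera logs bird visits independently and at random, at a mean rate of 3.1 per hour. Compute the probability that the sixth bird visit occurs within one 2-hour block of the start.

0.5859

Over the interval, μ = 3.1 × 2 = 6.2 (a 2-hour block = 2 hours).
The sixth arrival falls in the interval iff at least 6 events occur there: P(S_6 ≤ t) = P(N ≥ 6) = 1 − P(N ≤ 5) ≈ 0.5859.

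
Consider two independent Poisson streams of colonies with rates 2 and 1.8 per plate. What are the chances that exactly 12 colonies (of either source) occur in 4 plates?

Independent Poisson processes superpose: combined rate λ = 2 + 1.8 = 3.8 per plate.
Over the interval, μ = 3.8 × 4 = 15.2 (4 plates).
P(N = 12) = e^(−15.2) · 15.2^12/12! ≈ 0.0795.

0.0795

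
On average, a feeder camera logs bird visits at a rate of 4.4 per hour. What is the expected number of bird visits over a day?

105.6

E[N] = λt = 4.4 × 24 = 105.6 (a day = 24 hours).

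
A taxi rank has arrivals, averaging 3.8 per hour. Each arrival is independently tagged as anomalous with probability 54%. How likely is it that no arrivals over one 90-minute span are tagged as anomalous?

Thinning: the arrivals that are tagged as anomalous themselves form a Poisson process with rate 0.54 × 3.8 = 2.052 per hour.
Over the interval, μ = 2.052 × 1.5 = 3.078 (a 90-minute span = 1.5 hours).
P(N = 0) = e^(−3.078) · 3.078^0/0! ≈ 0.0461.

0.0461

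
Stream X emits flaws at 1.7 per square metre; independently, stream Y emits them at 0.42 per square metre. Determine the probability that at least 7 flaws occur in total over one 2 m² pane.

Independent Poisson processes superpose: combined rate λ = 1.7 + 0.42 = 2.12 per square metre.
Over the interval, μ = 2.12 × 2 = 4.24 (a 2 m² pane = 2 square metres).
P(N ≥ 7) = 1 − P(N ≤ 6) ≈ 0.1371.

0.1371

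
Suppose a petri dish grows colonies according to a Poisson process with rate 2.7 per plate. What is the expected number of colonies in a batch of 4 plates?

E[N] = λt = 2.7 × 4 = 10.8 (a batch of 4 plates = 4 plates).

10.8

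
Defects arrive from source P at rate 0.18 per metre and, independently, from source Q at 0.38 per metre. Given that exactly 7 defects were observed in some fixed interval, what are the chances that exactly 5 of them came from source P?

0.0332

Given the total, each event is independently from source P with probability p = λ_P/(λ_P+λ_Q) = 0.18/0.56 ≈ 0.3214.
So K ~ Binomial(7, 0.18/0.56): P(K = 5) = C(7,5) · (0.18/0.56)^5 · (0.38/0.56)^2 ≈ 0.0332.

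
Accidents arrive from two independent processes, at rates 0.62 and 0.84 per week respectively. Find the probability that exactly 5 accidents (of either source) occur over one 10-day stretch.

0.0409

Independent Poisson processes superpose: combined rate λ = 0.62 + 0.84 = 1.46 per week.
Over the interval, μ = 1.46 × 10/7 ≈ 2.08571 (a 10-day stretch = 10/7 weeks).
P(N = 5) = e^(−2.08571) · 2.08571^5/5! ≈ 0.0409.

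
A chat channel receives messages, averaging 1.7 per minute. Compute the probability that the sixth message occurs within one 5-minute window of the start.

0.8504

Over the interval, μ = 1.7 × 5 = 8.5 (a 5-minute window = 5 minutes).
The sixth arrival falls in the interval iff at least 6 events occur there: P(S_6 ≤ t) = P(N ≥ 6) = 1 − P(N ≤ 5) ≈ 0.8504.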